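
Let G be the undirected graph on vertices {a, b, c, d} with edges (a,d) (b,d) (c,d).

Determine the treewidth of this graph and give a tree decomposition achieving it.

Treewidth 1.
One optimal decomposition is:
Bags: B1 = {c, d}  B2 = {b, d}  B3 = {a, d}
Tree: B1–B2, B1–B3

The largest bag has 2 vertices, giving width 1; this decomposition certifies tw(G) ≤ 1. G has an edge, so its treewidth is at least 1. Therefore the treewidth is 1.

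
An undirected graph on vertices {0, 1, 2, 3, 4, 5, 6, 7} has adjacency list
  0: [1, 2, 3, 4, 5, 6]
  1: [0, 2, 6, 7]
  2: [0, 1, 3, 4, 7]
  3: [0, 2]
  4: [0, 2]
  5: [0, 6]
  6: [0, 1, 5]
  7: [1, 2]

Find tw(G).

A width-2 tree decomposition is:
Bags: B1 = {0, 1, 6}  B2 = {0, 1, 2}  B3 = {0, 2, 4}  B4 = {0, 5, 6}  B5 = {1, 2, 7}  B6 = {0, 2, 3}
Tree: B1–B2, B2–B3, B1–B4, B2–B5, B3–B6
Every bag has size at most 3, so the width is 3 − 1 = 2 and tw(G) ≤ 2. Conversely, {0, 1, 2} is a clique of size 3, and the vertices of any clique must share a bag in every tree decomposition; so some bag has ≥ 3 vertices and tw(G) ≥ 2. Combining the bounds, tw(G) = 2.

2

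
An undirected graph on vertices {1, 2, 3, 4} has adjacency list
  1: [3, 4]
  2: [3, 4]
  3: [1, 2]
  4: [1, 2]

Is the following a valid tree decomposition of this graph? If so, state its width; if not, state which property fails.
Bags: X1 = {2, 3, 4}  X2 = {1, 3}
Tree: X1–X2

A tree decomposition must satisfy three properties: every vertex lies in some bag; for every edge, both endpoints lie together in some bag; and for every vertex, the bags containing it form a connected subtree. Here edge (4,1) lies in no bag, so the decomposition is invalid.

No — edge (4,1) lies in no bag.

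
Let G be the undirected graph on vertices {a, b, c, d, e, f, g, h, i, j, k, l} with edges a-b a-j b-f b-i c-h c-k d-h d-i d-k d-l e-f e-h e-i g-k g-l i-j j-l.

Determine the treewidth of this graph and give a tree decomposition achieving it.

Every bag has size at most 4, so the width is 4 − 1 = 3 and tw(G) ≤ 3. For the lower bound: the 4 vertex sets {a,b,f}, {j}, {i}, {d,e,h,l} are disjoint, each induces a connected subgraph, and every pair is joined by at least one edge of G. Contracting each set to a single vertex therefore yields K_{4} as a minor, and since treewidth is minor-monotone, tw(G) ≥ tw(K_{4}) = 3. Combining the bounds, tw(G) = 3.

Treewidth 3.
Bags: B1 = {a, b, f, j}  B2 = {b, f, i, j}  B3 = {e, f, i, j}  B4 = {e, i, j, l}  B5 = {d, e, i, l}  B6 = {d, e, h, l}  B7 = {d, g, h, l}  B8 = {d, g, h, k}  B9 = {c, g, h, k}
Tree: B1–B2, B2–B3, B3–B4, B4–B5, B5–B6, B6–B7, B7–B8, B8–B9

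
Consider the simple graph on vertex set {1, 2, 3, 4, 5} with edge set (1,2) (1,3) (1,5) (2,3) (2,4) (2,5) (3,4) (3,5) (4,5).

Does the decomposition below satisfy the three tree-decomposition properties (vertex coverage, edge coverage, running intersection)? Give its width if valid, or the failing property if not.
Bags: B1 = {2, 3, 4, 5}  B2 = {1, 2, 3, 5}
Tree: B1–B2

Yes; width 3.

Every vertex of G appears in some bag (union = {1, 2, 3, 4, 5}); every edge is covered by a bag; and for each vertex v the set of bags containing v is connected in the bag tree. The decomposition is therefore valid. The largest bag has 4 vertices, so the width is 3.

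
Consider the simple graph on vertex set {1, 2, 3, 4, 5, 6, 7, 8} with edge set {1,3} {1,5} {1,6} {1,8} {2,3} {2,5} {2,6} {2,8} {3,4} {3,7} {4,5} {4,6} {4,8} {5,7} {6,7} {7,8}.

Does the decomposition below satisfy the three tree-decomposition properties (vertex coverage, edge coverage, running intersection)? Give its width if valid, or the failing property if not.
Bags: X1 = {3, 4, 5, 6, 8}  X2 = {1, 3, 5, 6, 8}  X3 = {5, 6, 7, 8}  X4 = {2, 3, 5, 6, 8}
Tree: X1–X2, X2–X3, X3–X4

No — edge (3,7) lies in no bag.

A tree decomposition must satisfy three properties: every vertex lies in some bag; for every edge, both endpoints lie together in some bag; and for every vertex, the bags containing it form a connected subtree. Here edge (3,7) lies in no bag, so the decomposition is invalid.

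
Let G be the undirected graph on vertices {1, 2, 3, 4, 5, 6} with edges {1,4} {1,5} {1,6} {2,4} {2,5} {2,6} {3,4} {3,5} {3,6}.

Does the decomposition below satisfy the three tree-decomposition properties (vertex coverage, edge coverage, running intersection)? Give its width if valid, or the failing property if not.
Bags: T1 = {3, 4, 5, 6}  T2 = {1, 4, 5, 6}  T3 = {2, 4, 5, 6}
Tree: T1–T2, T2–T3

Yes; width 3.

Vertex coverage: the bags together contain {1, 2, 3, 4, 5, 6}, the full vertex set. Edge coverage: each edge of G has both endpoints in at least one bag. Running intersection: for every vertex, the bags containing it form a connected subtree. All three properties hold, so this is a valid tree decomposition of width max|bag| − 1 = 3, and hence tw(G) ≤ 3.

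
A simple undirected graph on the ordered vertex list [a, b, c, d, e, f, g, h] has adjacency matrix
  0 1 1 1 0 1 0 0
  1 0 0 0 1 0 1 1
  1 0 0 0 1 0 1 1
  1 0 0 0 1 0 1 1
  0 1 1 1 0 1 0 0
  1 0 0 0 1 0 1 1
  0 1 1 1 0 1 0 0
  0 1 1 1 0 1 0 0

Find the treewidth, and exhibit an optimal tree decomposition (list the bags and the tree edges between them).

The largest bag has 5 vertices, giving width 4; this decomposition certifies tw(G) ≤ 4. For the lower bound: the 5 vertex sets {b,g}, {d,h}, {a,c}, {f}, {e} are disjoint, each induces a connected subgraph, and every pair is joined by at least one edge of G. Contracting each set to a single vertex therefore yields K_{5} as a minor, and since treewidth is minor-monotone, tw(G) ≥ tw(K_{5}) = 4. Hence tw(G) = 4 exactly.

Treewidth 4.
One such decomposition:
Bags: B1 = {b, c, d, f, g}  B2 = {b, c, d, f, h}  B3 = {a, b, c, d, f}  B4 = {b, c, d, e, f}
Tree: B1–B2, B2–B3, B3–B4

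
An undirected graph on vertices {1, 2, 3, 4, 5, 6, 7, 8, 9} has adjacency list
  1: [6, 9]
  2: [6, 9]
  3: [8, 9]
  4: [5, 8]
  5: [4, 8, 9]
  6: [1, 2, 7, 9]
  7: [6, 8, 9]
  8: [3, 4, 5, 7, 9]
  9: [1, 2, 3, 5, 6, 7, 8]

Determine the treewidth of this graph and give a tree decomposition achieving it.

Treewidth 2.
One such decomposition:
Bags: B1 = {7, 8, 9}  B2 = {6, 7, 9}  B3 = {3, 8, 9}  B4 = {2, 6, 9}  B5 = {5, 8, 9}  B6 = {1, 6, 9}  B7 = {4, 5, 8}
Tree: B1–B2, B1–B3, B2–B4, B1–B5, B2–B6, B5–B7

Every bag has size at most 3, so the width is 3 − 1 = 2 and tw(G) ≤ 2. For the lower bound, the 3 vertices {3, 8, 9} are pairwise adjacent, and any tree decomposition puts a clique entirely inside one bag — forcing width ≥ 2. Hence tw(G) = 2 exactly.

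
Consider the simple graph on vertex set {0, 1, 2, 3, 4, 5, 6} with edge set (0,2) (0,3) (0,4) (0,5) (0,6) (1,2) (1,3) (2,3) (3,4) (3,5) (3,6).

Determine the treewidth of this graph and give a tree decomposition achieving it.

Treewidth 2.
One such decomposition:
Bags: B1 = {0, 3, 4}  B2 = {0, 3, 6}  B3 = {0, 3, 5}  B4 = {0, 2, 3}  B5 = {1, 2, 3}
Tree: B1–B2, B1–B3, B1–B4, B4–B5

The largest bag has 3 vertices, giving width 2; this decomposition certifies tw(G) ≤ 2. Conversely, {0, 2, 3} is a clique of size 3, and the vertices of any clique must share a bag in every tree decomposition; so some bag has ≥ 3 vertices and tw(G) ≥ 2. Therefore the treewidth is 2.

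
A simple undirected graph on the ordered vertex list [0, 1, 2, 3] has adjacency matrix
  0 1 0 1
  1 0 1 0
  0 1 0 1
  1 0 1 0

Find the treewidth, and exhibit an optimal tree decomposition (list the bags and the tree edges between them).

Each bag holds 3 vertices, so the decomposition has width 2, which upper-bounds the treewidth. The edges 2–3–0–1–2 form a cycle, so G is not a tree and its treewidth is at least 2. The upper and lower bounds meet at 2, so that is the treewidth.

Treewidth 2.
One such decomposition:
Bags: B1 = {0, 2, 3}  B2 = {0, 1, 2}
Tree: B1–B2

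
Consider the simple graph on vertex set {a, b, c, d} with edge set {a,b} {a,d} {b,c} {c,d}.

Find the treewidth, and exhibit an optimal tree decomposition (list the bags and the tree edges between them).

The largest bag has 3 vertices, giving width 2; this decomposition certifies tw(G) ≤ 2. Since a–d–c–b–a is a cycle in G, G is not acyclic. Forests are exactly the graphs of treewidth ≤ 1, so tw(G) ≥ 2. Hence tw(G) = 2 exactly.

Treewidth 2.
One optimal decomposition is:
Bags: B1 = {a, c, d}  B2 = {a, b, c}
Tree: B1–B2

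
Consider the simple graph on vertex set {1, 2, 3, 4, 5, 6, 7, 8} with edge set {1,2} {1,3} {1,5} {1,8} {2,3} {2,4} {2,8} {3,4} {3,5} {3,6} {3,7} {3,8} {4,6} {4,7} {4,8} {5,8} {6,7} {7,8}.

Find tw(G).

A width-3 tree decomposition is:
Bags: B1 = {1, 2, 3, 8}  B2 = {1, 3, 5, 8}  B3 = {2, 3, 4, 8}  B4 = {3, 4, 7, 8}  B5 = {3, 4, 6, 7}
Tree: B1–B2, B1–B3, B3–B4, B4–B5
Each bag holds 4 vertices, so the decomposition has width 3, which upper-bounds the treewidth. Conversely, {1, 2, 3, 8} is a clique of size 4, and the vertices of any clique must share a bag in every tree decomposition; so some bag has ≥ 4 vertices and tw(G) ≥ 3. Therefore the treewidth is 3.

3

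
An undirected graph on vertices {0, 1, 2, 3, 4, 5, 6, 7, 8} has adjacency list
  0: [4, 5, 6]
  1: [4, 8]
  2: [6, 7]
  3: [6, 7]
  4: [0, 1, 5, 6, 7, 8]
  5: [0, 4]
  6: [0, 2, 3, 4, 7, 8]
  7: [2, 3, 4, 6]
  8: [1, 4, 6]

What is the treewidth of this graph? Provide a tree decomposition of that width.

Every bag has size at most 3, so the width is 3 − 1 = 2 and tw(G) ≤ 2. Conversely, {2, 6, 7} is a clique of size 3, and the vertices of any clique must share a bag in every tree decomposition; so some bag has ≥ 3 vertices and tw(G) ≥ 2. Hence tw(G) = 2 exactly.

Treewidth 2.
One such decomposition:
Bags: B1 = {3, 6, 7}  B2 = {4, 6, 7}  B3 = {4, 6, 8}  B4 = {2, 6, 7}  B5 = {0, 4, 6}  B6 = {0, 4, 5}  B7 = {1, 4, 8}
Tree: B1–B2, B2–B3, B1–B4, B2–B5, B5–B6, B3–B7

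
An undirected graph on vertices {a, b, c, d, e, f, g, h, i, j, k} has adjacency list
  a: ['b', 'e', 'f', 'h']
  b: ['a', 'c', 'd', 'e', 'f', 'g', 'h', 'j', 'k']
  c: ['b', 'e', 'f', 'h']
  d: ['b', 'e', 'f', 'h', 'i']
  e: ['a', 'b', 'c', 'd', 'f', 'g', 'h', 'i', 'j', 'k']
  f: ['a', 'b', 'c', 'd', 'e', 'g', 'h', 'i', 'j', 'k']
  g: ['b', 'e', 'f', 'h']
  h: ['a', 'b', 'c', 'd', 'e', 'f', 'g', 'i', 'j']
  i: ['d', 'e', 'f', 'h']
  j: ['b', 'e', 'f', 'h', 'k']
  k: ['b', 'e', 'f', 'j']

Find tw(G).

4

A width-4 tree decomposition is:
Bags: B1 = {b, e, f, h, j}  B2 = {b, e, f, j, k}  B3 = {b, d, e, f, h}  B4 = {b, e, f, g, h}  B5 = {a, b, e, f, h}  B6 = {d, e, f, h, i}  B7 = {b, c, e, f, h}
Tree: B1–B2, B1–B3, B1–B4, B3–B5, B3–B6, B3–B7
Each bag holds 5 vertices, so the decomposition has width 4, which upper-bounds the treewidth. For the lower bound, the 5 vertices {b, d, e, f, h} are pairwise adjacent, and any tree decomposition puts a clique entirely inside one bag — forcing width ≥ 4. The upper and lower bounds meet at 4, so that is the treewidth.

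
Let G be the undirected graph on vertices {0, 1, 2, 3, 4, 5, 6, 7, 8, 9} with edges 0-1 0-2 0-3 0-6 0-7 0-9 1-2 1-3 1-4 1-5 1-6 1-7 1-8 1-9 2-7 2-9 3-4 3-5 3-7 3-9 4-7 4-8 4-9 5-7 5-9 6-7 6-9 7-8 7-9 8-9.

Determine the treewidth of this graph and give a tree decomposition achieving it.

The largest bag has 5 vertices, giving width 4; this decomposition certifies tw(G) ≤ 4. For the lower bound, the 5 vertices {0, 1, 2, 7, 9} are pairwise adjacent, and any tree decomposition puts a clique entirely inside one bag — forcing width ≥ 4. Combining the bounds, tw(G) = 4.

Treewidth 4.
Bags: B1 = {1, 3, 4, 7, 9}  B2 = {1, 4, 7, 8, 9}  B3 = {0, 1, 3, 7, 9}  B4 = {0, 1, 2, 7, 9}  B5 = {1, 3, 5, 7, 9}  B6 = {0, 1, 6, 7, 9}
Tree: B1–B2, B1–B3, B3–B4, B3–B5, B3–B6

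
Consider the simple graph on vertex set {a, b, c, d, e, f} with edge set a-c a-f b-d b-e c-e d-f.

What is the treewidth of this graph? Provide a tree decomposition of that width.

Treewidth 2.
One such decomposition:
Bags: B1 = {a, c, f}  B2 = {c, e, f}  B3 = {b, e, f}  B4 = {b, d, f}
Tree: B1–B2, B2–B3, B3–B4

Every bag has size at most 3, so the width is 3 − 1 = 2 and tw(G) ≤ 2. Since f–a–c–e–b–d–f is a cycle in G, G is not acyclic. Forests are exactly the graphs of treewidth ≤ 1, so tw(G) ≥ 2. Hence tw(G) = 2 exactly.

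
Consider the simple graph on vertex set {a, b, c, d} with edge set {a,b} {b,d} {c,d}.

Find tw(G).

1

A width-1 tree decomposition is:
Bags: B1 = {c, d}  B2 = {b, d}  B3 = {a, b}
Tree: B1–B2, B2–B3
The largest bag has 2 vertices, giving width 1; this decomposition certifies tw(G) ≤ 1. G has an edge, so its treewidth is at least 1. Hence tw(G) = 1 exactly.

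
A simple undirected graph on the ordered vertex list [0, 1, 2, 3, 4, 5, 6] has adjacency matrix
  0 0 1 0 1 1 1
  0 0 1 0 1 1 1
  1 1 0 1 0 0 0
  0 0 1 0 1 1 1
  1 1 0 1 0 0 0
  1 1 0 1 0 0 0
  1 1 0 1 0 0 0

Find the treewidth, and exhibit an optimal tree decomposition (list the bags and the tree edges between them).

Every bag has size at most 4, so the width is 4 − 1 = 3 and tw(G) ≤ 3. For the lower bound: the 4 vertex sets {1,4}, {3,6}, {0}, {2} are disjoint, each induces a connected subgraph, and every pair is joined by at least one edge of G. Contracting each set to a single vertex therefore yields K_{4} as a minor, and since treewidth is minor-monotone, tw(G) ≥ tw(K_{4}) = 3. The upper and lower bounds meet at 3, so that is the treewidth.

Treewidth 3.
One such decomposition:
Bags: B1 = {0, 1, 3, 4}  B2 = {0, 1, 3, 6}  B3 = {0, 1, 2, 3}  B4 = {0, 1, 3, 5}
Tree: B1–B2, B2–B3, B3–B4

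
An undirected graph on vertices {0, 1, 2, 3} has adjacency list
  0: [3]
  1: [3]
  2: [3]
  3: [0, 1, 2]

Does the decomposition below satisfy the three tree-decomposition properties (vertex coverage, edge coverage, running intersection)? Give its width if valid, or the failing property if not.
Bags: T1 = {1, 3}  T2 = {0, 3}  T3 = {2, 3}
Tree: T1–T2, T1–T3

Vertex coverage: the bags together contain {0, 1, 2, 3}, the full vertex set. Edge coverage: each edge of G has both endpoints in at least one bag. Running intersection: for every vertex, the bags containing it form a connected subtree. All three properties hold, so this is a valid tree decomposition of width max|bag| − 1 = 1, and hence tw(G) ≤ 1.

Yes; width 1.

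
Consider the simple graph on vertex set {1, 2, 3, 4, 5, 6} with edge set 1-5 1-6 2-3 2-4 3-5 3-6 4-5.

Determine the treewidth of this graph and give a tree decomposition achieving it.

Treewidth 2.
One such decomposition:
Bags: B1 = {1, 5, 6}  B2 = {3, 5, 6}  B3 = {3, 4, 5}  B4 = {2, 3, 4}
Tree: B1–B2, B2–B3, B3–B4

The largest bag has 3 vertices, giving width 2; this decomposition certifies tw(G) ≤ 2. The edges 1–6–3–5–1 form a cycle, so G is not a tree and its treewidth is at least 2. Combining the bounds, tw(G) = 2.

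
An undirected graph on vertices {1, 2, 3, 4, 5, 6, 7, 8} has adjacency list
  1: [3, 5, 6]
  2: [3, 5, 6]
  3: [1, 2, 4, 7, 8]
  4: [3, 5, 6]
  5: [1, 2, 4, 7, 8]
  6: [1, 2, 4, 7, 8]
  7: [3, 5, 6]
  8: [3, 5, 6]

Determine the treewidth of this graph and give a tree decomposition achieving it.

Treewidth 3.
Bags: B1 = {3, 4, 5, 6}  B2 = {3, 5, 6, 7}  B3 = {2, 3, 5, 6}  B4 = {3, 5, 6, 8}  B5 = {1, 3, 5, 6}
Tree: B1–B2, B2–B3, B3–B4, B4–B5

Every bag has size at most 4, so the width is 4 − 1 = 3 and tw(G) ≤ 3. For the lower bound: the 4 vertex sets {4,6}, {5,7}, {3}, {2} are disjoint, each induces a connected subgraph, and every pair is joined by at least one edge of G. Contracting each set to a single vertex therefore yields K_{4} as a minor, and since treewidth is minor-monotone, tw(G) ≥ tw(K_{4}) = 3. The upper and lower bounds meet at 3, so that is the treewidth.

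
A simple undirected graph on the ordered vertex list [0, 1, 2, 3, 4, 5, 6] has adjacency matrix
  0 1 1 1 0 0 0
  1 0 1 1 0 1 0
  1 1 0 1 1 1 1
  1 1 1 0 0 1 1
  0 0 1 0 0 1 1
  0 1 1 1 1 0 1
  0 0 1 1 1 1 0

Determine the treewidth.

A width-3 tree decomposition is:
Bags: B1 = {1, 2, 3, 5}  B2 = {0, 1, 2, 3}  B3 = {2, 3, 5, 6}  B4 = {2, 4, 5, 6}
Tree: B1–B2, B1–B3, B3–B4
Each bag holds 4 vertices, so the decomposition has width 3, which upper-bounds the treewidth. Conversely, {0, 1, 2, 3} is a clique of size 4, and the vertices of any clique must share a bag in every tree decomposition; so some bag has ≥ 4 vertices and tw(G) ≥ 3. Therefore the treewidth is 3.

3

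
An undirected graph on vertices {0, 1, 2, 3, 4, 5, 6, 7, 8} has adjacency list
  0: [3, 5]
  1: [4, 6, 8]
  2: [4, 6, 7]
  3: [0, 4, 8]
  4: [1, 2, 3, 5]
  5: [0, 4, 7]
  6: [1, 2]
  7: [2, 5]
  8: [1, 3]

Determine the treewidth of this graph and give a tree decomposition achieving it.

The largest bag has 4 vertices, giving width 3; this decomposition certifies tw(G) ≤ 3. For the lower bound: the 4 vertex sets {0,3,8}, {5}, {4}, {1,2,6,7} are disjoint, each induces a connected subgraph, and every pair is joined by at least one edge of G. Contracting each set to a single vertex therefore yields K_{4} as a minor, and since treewidth is minor-monotone, tw(G) ≥ tw(K_{4}) = 3. Combining the bounds, tw(G) = 3.

Treewidth 3.
Bags: B1 = {0, 3, 5, 8}  B2 = {3, 4, 5, 8}  B3 = {1, 4, 5, 8}  B4 = {1, 4, 5, 7}  B5 = {1, 2, 4, 7}  B6 = {1, 2, 6, 7}
Tree: B1–B2, B2–B3, B3–B4, B4–B5, B5–B6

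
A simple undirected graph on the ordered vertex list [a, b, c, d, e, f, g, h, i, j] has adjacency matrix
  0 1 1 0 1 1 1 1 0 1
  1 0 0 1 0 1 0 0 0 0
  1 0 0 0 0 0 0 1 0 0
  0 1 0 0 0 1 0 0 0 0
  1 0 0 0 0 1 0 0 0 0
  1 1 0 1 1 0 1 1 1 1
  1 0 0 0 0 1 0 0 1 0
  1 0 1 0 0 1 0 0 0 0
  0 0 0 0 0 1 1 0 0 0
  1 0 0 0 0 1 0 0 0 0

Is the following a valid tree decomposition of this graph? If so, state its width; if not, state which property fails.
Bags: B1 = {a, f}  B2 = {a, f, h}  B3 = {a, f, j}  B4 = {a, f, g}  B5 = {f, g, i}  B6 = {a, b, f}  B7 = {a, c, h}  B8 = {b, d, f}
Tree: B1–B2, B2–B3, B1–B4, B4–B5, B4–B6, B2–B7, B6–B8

A tree decomposition must satisfy three properties: every vertex lies in some bag; for every edge, both endpoints lie together in some bag; and for every vertex, the bags containing it form a connected subtree. Here vertex e appears in no bag, so the decomposition is invalid.

No — vertex e appears in no bag.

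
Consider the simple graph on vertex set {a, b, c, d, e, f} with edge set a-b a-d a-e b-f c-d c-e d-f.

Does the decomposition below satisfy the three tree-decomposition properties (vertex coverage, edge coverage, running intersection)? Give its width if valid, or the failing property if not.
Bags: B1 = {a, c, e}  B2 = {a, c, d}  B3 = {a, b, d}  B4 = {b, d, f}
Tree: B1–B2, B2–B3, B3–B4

Vertex coverage: the bags together contain {a, b, c, d, e, f}, the full vertex set. Edge coverage: each edge of G has both endpoints in at least one bag. Running intersection: for every vertex, the bags containing it form a connected subtree. All three properties hold, so this is a valid tree decomposition of width max|bag| − 1 = 2, and hence tw(G) ≤ 2.

Yes; width 2.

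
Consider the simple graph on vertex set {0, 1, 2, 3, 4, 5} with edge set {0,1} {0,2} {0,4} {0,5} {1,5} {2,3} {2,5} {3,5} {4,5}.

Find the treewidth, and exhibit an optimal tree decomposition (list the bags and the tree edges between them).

Treewidth 2.
One optimal decomposition is:
Bags: B1 = {2, 3, 5}  B2 = {0, 2, 5}  B3 = {0, 4, 5}  B4 = {0, 1, 5}
Tree: B1–B2, B2–B3, B3–B4

Every bag has size at most 3, so the width is 3 − 1 = 2 and tw(G) ≤ 2. For the lower bound, the 3 vertices {0, 1, 5} are pairwise adjacent, and any tree decomposition puts a clique entirely inside one bag — forcing width ≥ 2. The upper and lower bounds meet at 2, so that is the treewidth.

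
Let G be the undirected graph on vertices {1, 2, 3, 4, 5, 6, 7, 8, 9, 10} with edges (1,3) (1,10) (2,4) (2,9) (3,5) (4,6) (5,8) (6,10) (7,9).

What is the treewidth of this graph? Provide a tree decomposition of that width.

Treewidth 1.
One such decomposition:
Bags: B1 = {7, 9}  B2 = {2, 9}  B3 = {2, 4}  B4 = {4, 6}  B5 = {6, 10}  B6 = {1, 10}  B7 = {1, 3}  B8 = {3, 5}  B9 = {5, 8}
Tree: B1–B2, B2–B3, B3–B4, B4–B5, B5–B6, B6–B7, B7–B8, B8–B9

Every bag has size at most 2, so the width is 2 − 1 = 1 and tw(G) ≤ 1. G has an edge, so its treewidth is at least 1. Therefore the treewidth is 1.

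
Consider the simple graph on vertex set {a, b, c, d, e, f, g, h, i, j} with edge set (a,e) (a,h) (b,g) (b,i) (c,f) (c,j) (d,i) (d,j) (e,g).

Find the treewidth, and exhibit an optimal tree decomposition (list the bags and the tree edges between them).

Every bag has size at most 2, so the width is 2 − 1 = 1 and tw(G) ≤ 1. Since G has at least one edge (e.g. h–a), it is not an edgeless graph, so tw(G) ≥ 1. Combining the bounds, tw(G) = 1.

Treewidth 1.
One optimal decomposition is:
Bags: B1 = {a, h}  B2 = {a, e}  B3 = {e, g}  B4 = {b, g}  B5 = {b, i}  B6 = {d, i}  B7 = {d, j}  B8 = {c, j}  B9 = {c, f}
Tree: B1–B2, B2–B3, B3–B4, B4–B5, B5–B6, B6–B7, B7–B8, B8–B9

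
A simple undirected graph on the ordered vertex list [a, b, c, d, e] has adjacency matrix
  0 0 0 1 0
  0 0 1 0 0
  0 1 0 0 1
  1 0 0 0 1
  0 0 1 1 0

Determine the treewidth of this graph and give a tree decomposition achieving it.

Every bag has size at most 2, so the width is 2 − 1 = 1 and tw(G) ≤ 1. Since G has at least one edge (e.g. a–d), it is not an edgeless graph, so tw(G) ≥ 1. The upper and lower bounds meet at 1, so that is the treewidth.

Treewidth 1.
One optimal decomposition is:
Bags: B1 = {a, d}  B2 = {d, e}  B3 = {c, e}  B4 = {b, c}
Tree: B1–B2, B2–B3, B3–B4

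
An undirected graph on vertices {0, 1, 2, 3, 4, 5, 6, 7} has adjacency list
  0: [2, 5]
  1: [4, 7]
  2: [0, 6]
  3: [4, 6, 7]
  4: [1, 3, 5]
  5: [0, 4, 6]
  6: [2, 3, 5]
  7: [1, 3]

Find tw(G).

A width-2 tree decomposition is:
Bags: B1 = {0, 2, 6}  B2 = {0, 5, 6}  B3 = {3, 5, 6}  B4 = {3, 4, 5}  B5 = {3, 4, 7}  B6 = {1, 4, 7}
Tree: B1–B2, B2–B3, B3–B4, B4–B5, B5–B6
Every bag has size at most 3, so the width is 3 − 1 = 2 and tw(G) ≤ 2. Since 2–0–5–6–2 is a cycle in G, G is not acyclic. Forests are exactly the graphs of treewidth ≤ 1, so tw(G) ≥ 2. The upper and lower bounds meet at 2, so that is the treewidth.

2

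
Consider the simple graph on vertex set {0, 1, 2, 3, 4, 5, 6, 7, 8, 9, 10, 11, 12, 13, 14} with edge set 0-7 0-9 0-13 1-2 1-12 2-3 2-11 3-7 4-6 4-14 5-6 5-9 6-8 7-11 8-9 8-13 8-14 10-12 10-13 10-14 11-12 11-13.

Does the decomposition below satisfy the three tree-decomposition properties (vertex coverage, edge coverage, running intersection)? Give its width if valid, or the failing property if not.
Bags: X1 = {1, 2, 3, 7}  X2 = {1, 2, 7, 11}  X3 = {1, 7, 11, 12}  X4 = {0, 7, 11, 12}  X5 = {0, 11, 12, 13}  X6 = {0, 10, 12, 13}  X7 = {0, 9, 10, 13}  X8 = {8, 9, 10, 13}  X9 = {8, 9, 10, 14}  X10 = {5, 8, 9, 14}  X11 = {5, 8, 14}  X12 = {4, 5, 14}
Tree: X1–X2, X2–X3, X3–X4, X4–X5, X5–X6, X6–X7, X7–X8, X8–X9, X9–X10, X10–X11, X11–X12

A tree decomposition must satisfy three properties: every vertex lies in some bag; for every edge, both endpoints lie together in some bag; and for every vertex, the bags containing it form a connected subtree. Here vertex 6 appears in no bag, so the decomposition is invalid.

No — vertex 6 appears in no bag.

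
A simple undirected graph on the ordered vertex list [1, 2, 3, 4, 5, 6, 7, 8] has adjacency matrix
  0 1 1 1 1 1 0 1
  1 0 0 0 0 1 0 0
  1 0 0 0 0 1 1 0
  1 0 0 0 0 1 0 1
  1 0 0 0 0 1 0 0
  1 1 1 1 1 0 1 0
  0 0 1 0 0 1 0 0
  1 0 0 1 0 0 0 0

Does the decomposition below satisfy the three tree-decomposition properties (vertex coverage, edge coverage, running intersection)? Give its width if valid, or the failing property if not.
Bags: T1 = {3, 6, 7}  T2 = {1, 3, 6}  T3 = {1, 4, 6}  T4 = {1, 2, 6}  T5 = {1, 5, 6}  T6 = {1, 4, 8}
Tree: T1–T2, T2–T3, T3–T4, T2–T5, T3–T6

Every vertex of G appears in some bag (union = {1, 2, 3, 4, 5, 6, 7, 8}); every edge is covered by a bag; and for each vertex v the set of bags containing v is connected in the bag tree. The decomposition is therefore valid. The largest bag has 3 vertices, so the width is 2.

Yes; width 2.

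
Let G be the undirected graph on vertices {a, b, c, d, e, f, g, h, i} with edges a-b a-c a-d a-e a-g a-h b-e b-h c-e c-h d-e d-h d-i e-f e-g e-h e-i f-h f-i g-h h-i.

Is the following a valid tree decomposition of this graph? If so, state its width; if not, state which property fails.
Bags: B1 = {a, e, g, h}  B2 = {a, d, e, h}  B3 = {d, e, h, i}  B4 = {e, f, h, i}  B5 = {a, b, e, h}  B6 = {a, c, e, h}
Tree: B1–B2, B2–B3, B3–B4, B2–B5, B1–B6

Yes; width 3.

Every vertex of G appears in some bag (union = {a, b, c, d, e, f, g, h, i}); every edge is covered by a bag; and for each vertex v the set of bags containing v is connected in the bag tree. The decomposition is therefore valid. The largest bag has 4 vertices, so the width is 3.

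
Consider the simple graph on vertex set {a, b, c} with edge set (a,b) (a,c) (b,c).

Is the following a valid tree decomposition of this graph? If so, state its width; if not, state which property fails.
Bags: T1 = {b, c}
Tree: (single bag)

A tree decomposition must satisfy three properties: every vertex lies in some bag; for every edge, both endpoints lie together in some bag; and for every vertex, the bags containing it form a connected subtree. Here vertex a appears in no bag, so the decomposition is invalid.

No — vertex a appears in no bag.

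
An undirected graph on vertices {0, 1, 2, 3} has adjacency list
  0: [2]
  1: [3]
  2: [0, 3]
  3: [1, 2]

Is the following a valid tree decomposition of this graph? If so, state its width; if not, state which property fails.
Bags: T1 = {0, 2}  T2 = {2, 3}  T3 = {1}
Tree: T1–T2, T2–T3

A tree decomposition must satisfy three properties: every vertex lies in some bag; for every edge, both endpoints lie together in some bag; and for every vertex, the bags containing it form a connected subtree. Here edge (3,1) lies in no bag, so the decomposition is invalid.

No — edge (3,1) lies in no bag.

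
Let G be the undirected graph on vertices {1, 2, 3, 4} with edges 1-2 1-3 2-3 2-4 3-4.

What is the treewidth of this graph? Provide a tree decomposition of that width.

Every bag has size at most 3, so the width is 3 − 1 = 2 and tw(G) ≤ 2. On the other hand G contains the 3-clique {1, 2, 3}. A clique must lie in a single bag of any decomposition, so no decomposition can have width below 2. The upper and lower bounds meet at 2, so that is the treewidth.

Treewidth 2.
One optimal decomposition is:
Bags: B1 = {2, 3, 4}  B2 = {1, 2, 3}
Tree: B1–B2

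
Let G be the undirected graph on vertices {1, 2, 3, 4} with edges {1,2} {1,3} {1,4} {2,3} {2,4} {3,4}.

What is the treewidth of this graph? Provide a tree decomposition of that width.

With just one bag of size 4, the width is 4 − 1 = 3, so tw(G) ≤ 3. On the other hand G contains the 4-clique {1, 2, 3, 4}. A clique must lie in a single bag of any decomposition, so no decomposition can have width below 3. Combining the bounds, tw(G) = 3.

Treewidth 3.
One such decomposition:
Bags: B1 = {1, 2, 3, 4}
Tree: (single bag)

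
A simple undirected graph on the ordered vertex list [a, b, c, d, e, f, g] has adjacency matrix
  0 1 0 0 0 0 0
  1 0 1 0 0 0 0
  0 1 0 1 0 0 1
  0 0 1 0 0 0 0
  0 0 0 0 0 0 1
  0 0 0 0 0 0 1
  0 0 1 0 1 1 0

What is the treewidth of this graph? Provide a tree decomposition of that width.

Every bag has size at most 2, so the width is 2 − 1 = 1 and tw(G) ≤ 1. Any graph with an edge has treewidth ≥ 1, and G has the edge c–g. Therefore the treewidth is 1.

Treewidth 1.
Bags: B1 = {c, g}  B2 = {b, c}  B3 = {f, g}  B4 = {c, d}  B5 = {a, b}  B6 = {e, g}
Tree: B1–B2, B1–B3, B2–B4, B2–B5, B3–B6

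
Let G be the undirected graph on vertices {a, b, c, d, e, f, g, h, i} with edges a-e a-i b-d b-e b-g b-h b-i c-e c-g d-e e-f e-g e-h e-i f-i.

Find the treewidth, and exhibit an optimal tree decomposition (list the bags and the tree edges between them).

Treewidth 2.
One optimal decomposition is:
Bags: B1 = {b, e, h}  B2 = {b, e, i}  B3 = {b, e, g}  B4 = {e, f, i}  B5 = {c, e, g}  B6 = {b, d, e}  B7 = {a, e, i}
Tree: B1–B2, B1–B3, B2–B4, B3–B5, B3–B6, B2–B7

Each bag holds 3 vertices, so the decomposition has width 2, which upper-bounds the treewidth. For the lower bound, the 3 vertices {a, e, i} are pairwise adjacent, and any tree decomposition puts a clique entirely inside one bag — forcing width ≥ 2. The upper and lower bounds meet at 2, so that is the treewidth.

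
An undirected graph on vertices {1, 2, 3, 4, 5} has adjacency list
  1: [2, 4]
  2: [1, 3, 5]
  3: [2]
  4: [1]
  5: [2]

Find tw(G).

1

A width-1 tree decomposition is:
Bags: B1 = {1, 2}  B2 = {1, 4}  B3 = {2, 5}  B4 = {2, 3}
Tree: B1–B2, B1–B3, B1–B4
Every bag has size at most 2, so the width is 2 − 1 = 1 and tw(G) ≤ 1. Since G has at least one edge (e.g. 2–1), it is not an edgeless graph, so tw(G) ≥ 1. Therefore the treewidth is 1.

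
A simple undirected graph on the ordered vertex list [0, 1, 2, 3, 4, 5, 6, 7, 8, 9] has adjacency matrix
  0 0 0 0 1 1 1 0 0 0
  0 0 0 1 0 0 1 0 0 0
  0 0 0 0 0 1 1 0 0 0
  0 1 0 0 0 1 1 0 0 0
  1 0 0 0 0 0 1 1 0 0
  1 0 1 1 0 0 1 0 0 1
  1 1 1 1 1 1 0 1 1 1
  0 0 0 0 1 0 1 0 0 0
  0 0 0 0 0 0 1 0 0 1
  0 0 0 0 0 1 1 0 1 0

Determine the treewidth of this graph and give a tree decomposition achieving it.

Each bag holds 3 vertices, so the decomposition has width 2, which upper-bounds the treewidth. For the lower bound, the 3 vertices {1, 3, 6} are pairwise adjacent, and any tree decomposition puts a clique entirely inside one bag — forcing width ≥ 2. Hence tw(G) = 2 exactly.

Treewidth 2.
One such decomposition:
Bags: B1 = {0, 5, 6}  B2 = {3, 5, 6}  B3 = {0, 4, 6}  B4 = {1, 3, 6}  B5 = {2, 5, 6}  B6 = {5, 6, 9}  B7 = {4, 6, 7}  B8 = {6, 8, 9}
Tree: B1–B2, B1–B3, B2–B4, B1–B5, B5–B6, B3–B7, B6–B8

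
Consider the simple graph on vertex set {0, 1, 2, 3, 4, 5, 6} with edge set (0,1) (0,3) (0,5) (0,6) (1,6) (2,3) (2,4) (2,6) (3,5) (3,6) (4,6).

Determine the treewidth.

2

A width-2 tree decomposition is:
Bags: B1 = {0, 3, 5}  B2 = {0, 3, 6}  B3 = {2, 3, 6}  B4 = {2, 4, 6}  B5 = {0, 1, 6}
Tree: B1–B2, B2–B3, B3–B4, B2–B5
Each bag holds 3 vertices, so the decomposition has width 2, which upper-bounds the treewidth. For the lower bound, the 3 vertices {0, 3, 5} are pairwise adjacent, and any tree decomposition puts a clique entirely inside one bag — forcing width ≥ 2. Combining the bounds, tw(G) = 2.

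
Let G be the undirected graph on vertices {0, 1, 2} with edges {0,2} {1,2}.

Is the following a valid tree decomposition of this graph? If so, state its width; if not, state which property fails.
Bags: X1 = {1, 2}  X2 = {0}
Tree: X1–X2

A tree decomposition must satisfy three properties: every vertex lies in some bag; for every edge, both endpoints lie together in some bag; and for every vertex, the bags containing it form a connected subtree. Here edge (2,0) lies in no bag, so the decomposition is invalid.

No — edge (2,0) lies in no bag.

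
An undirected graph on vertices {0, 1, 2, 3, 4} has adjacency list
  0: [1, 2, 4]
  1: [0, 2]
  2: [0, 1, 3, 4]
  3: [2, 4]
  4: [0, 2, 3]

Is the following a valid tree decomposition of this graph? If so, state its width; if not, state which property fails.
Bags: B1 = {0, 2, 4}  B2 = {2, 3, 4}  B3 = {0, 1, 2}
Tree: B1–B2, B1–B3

Every vertex of G appears in some bag (union = {0, 1, 2, 3, 4}); every edge is covered by a bag; and for each vertex v the set of bags containing v is connected in the bag tree. The decomposition is therefore valid. The largest bag has 3 vertices, so the width is 2.

Yes; width 2.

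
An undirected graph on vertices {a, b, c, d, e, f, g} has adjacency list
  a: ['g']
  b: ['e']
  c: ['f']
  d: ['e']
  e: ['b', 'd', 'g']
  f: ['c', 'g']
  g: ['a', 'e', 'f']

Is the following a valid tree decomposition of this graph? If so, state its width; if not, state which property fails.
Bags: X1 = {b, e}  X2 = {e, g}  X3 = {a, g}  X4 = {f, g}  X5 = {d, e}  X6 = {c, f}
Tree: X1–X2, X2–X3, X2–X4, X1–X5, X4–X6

Yes; width 1.

Every vertex of G appears in some bag (union = {a, b, c, d, e, f, g}); every edge is covered by a bag; and for each vertex v the set of bags containing v is connected in the bag tree. The decomposition is therefore valid. The largest bag has 2 vertices, so the width is 1.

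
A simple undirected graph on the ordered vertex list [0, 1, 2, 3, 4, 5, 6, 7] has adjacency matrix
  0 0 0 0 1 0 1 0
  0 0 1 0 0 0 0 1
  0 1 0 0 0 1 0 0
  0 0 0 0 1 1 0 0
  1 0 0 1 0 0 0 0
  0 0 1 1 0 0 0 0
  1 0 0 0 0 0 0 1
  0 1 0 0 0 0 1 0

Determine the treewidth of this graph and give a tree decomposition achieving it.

Every bag has size at most 3, so the width is 3 − 1 = 2 and tw(G) ≤ 2. For the lower bound, G contains the cycle 2–5–3–4–0–6–7–1–2, so G is not a forest; only forests have treewidth ≤ 1, hence tw(G) ≥ 2. Hence tw(G) = 2 exactly.

Treewidth 2.
One such decomposition:
Bags: B1 = {2, 3, 5}  B2 = {2, 3, 4}  B3 = {0, 2, 4}  B4 = {0, 2, 6}  B5 = {2, 6, 7}  B6 = {1, 2, 7}
Tree: B1–B2, B2–B3, B3–B4, B4–B5, B5–B6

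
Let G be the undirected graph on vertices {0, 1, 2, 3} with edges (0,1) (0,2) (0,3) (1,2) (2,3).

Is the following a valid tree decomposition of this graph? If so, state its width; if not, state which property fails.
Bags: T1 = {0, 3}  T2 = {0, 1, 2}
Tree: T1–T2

A tree decomposition must satisfy three properties: every vertex lies in some bag; for every edge, both endpoints lie together in some bag; and for every vertex, the bags containing it form a connected subtree. Here edge (2,3) lies in no bag, so the decomposition is invalid.

No — edge (2,3) lies in no bag.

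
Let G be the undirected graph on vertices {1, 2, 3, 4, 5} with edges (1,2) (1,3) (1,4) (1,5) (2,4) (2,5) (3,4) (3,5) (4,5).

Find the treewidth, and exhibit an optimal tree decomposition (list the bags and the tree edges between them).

The largest bag has 4 vertices, giving width 3; this decomposition certifies tw(G) ≤ 3. Conversely, {1, 2, 4, 5} is a clique of size 4, and the vertices of any clique must share a bag in every tree decomposition; so some bag has ≥ 4 vertices and tw(G) ≥ 3. Combining the bounds, tw(G) = 3.

Treewidth 3.
Bags: B1 = {1, 3, 4, 5}  B2 = {1, 2, 4, 5}
Tree: B1–B2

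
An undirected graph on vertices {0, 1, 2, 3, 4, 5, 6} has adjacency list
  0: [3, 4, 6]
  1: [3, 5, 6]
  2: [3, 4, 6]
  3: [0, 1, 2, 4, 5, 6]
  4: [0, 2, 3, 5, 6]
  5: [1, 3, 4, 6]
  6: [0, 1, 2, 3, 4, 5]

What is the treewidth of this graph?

3

A width-3 tree decomposition is:
Bags: B1 = {3, 4, 5, 6}  B2 = {1, 3, 5, 6}  B3 = {2, 3, 4, 6}  B4 = {0, 3, 4, 6}
Tree: B1–B2, B1–B3, B1–B4
The largest bag has 4 vertices, giving width 3; this decomposition certifies tw(G) ≤ 3. On the other hand G contains the 4-clique {1, 3, 5, 6}. A clique must lie in a single bag of any decomposition, so no decomposition can have width below 3. Hence tw(G) = 3 exactly.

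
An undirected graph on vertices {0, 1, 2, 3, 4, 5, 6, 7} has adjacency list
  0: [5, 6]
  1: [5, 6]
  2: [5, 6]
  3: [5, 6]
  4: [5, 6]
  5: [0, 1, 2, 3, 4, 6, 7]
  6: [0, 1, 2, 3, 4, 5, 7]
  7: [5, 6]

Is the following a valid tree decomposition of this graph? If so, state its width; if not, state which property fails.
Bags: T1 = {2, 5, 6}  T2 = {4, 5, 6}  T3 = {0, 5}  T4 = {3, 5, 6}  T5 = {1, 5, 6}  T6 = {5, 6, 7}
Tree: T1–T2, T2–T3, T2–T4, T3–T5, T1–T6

A tree decomposition must satisfy three properties: every vertex lies in some bag; for every edge, both endpoints lie together in some bag; and for every vertex, the bags containing it form a connected subtree. Here edge (6,0) lies in no bag, so the decomposition is invalid.

No — edge (6,0) lies in no bag.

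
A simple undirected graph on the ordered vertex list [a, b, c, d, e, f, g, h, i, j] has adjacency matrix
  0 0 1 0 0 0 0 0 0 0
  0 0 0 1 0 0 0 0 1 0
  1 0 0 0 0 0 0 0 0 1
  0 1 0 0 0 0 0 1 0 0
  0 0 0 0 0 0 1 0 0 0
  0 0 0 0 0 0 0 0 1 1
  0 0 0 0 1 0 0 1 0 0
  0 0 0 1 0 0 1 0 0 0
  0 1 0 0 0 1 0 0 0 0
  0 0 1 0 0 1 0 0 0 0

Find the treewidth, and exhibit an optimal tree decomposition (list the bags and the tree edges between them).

Each bag holds 2 vertices, so the decomposition has width 1, which upper-bounds the treewidth. Since G has at least one edge (e.g. e–g), it is not an edgeless graph, so tw(G) ≥ 1. The upper and lower bounds meet at 1, so that is the treewidth.

Treewidth 1.
One such decomposition:
Bags: B1 = {e, g}  B2 = {g, h}  B3 = {d, h}  B4 = {b, d}  B5 = {b, i}  B6 = {f, i}  B7 = {f, j}  B8 = {c, j}  B9 = {a, c}
Tree: B1–B2, B2–B3, B3–B4, B4–B5, B5–B6, B6–B7, B7–B8, B8–B9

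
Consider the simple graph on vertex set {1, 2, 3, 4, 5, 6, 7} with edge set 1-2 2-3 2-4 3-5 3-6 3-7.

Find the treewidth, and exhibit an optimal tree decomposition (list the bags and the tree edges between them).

Treewidth 1.
Bags: B1 = {2, 3}  B2 = {3, 6}  B3 = {2, 4}  B4 = {1, 2}  B5 = {3, 5}  B6 = {3, 7}
Tree: B1–B2, B1–B3, B1–B4, B1–B5, B2–B6

Every bag has size at most 2, so the width is 2 − 1 = 1 and tw(G) ≤ 1. Since G has at least one edge (e.g. 3–2), it is not an edgeless graph, so tw(G) ≥ 1. Therefore the treewidth is 1.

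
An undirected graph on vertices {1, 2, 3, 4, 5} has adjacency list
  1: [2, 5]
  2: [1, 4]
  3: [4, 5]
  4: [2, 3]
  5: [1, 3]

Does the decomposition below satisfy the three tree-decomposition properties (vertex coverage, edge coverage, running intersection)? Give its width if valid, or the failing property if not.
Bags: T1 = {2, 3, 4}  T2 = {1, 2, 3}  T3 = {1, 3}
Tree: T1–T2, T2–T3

No — vertex 5 appears in no bag.

A tree decomposition must satisfy three properties: every vertex lies in some bag; for every edge, both endpoints lie together in some bag; and for every vertex, the bags containing it form a connected subtree. Here vertex 5 appears in no bag, so the decomposition is invalid.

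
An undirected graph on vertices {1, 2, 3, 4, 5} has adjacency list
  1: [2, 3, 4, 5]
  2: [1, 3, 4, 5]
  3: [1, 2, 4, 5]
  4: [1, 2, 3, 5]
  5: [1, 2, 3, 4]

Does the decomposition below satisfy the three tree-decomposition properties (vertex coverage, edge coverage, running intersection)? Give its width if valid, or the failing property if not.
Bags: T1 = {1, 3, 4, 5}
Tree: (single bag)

A tree decomposition must satisfy three properties: every vertex lies in some bag; for every edge, both endpoints lie together in some bag; and for every vertex, the bags containing it form a connected subtree. Here vertex 2 appears in no bag, so the decomposition is invalid.

No — vertex 2 appears in no bag.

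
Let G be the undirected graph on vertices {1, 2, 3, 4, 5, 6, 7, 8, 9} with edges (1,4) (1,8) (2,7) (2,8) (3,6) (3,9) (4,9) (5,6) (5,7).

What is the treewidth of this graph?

2

A width-2 tree decomposition is:
Bags: B1 = {3, 5, 6}  B2 = {3, 5, 9}  B3 = {4, 5, 9}  B4 = {1, 4, 5}  B5 = {1, 5, 8}  B6 = {2, 5, 8}  B7 = {2, 5, 7}
Tree: B1–B2, B2–B3, B3–B4, B4–B5, B5–B6, B6–B7
The largest bag has 3 vertices, giving width 2; this decomposition certifies tw(G) ≤ 2. Since 5–6–3–9–4–1–8–2–7–5 is a cycle in G, G is not acyclic. Forests are exactly the graphs of treewidth ≤ 1, so tw(G) ≥ 2. The upper and lower bounds meet at 2, so that is the treewidth.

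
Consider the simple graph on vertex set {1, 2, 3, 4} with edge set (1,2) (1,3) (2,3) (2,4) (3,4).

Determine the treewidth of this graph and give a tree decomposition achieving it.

Treewidth 2.
One such decomposition:
Bags: B1 = {2, 3, 4}  B2 = {1, 2, 3}
Tree: B1–B2

The largest bag has 3 vertices, giving width 2; this decomposition certifies tw(G) ≤ 2. For the lower bound, the 3 vertices {1, 2, 3} are pairwise adjacent, and any tree decomposition puts a clique entirely inside one bag — forcing width ≥ 2. The upper and lower bounds meet at 2, so that is the treewidth.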